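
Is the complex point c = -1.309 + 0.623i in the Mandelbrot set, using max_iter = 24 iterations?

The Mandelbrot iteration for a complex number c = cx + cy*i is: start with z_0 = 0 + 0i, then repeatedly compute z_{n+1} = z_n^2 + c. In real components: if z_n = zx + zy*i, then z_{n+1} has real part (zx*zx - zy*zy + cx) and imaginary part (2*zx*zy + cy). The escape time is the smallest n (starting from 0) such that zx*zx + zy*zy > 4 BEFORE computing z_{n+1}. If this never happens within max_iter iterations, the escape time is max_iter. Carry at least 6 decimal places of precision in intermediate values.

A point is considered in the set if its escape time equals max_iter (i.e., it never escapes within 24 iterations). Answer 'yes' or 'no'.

Answer: no

Derivation:
z_0 = 0 + 0i, c = -1.3090 + 0.6230i
Iter 1: z = -1.3090 + 0.6230i, |z|^2 = 2.1016
Iter 2: z = 0.0164 + -1.0080i, |z|^2 = 1.0164
Iter 3: z = -2.3248 + 0.5900i, |z|^2 = 5.7530
Escaped at iteration 3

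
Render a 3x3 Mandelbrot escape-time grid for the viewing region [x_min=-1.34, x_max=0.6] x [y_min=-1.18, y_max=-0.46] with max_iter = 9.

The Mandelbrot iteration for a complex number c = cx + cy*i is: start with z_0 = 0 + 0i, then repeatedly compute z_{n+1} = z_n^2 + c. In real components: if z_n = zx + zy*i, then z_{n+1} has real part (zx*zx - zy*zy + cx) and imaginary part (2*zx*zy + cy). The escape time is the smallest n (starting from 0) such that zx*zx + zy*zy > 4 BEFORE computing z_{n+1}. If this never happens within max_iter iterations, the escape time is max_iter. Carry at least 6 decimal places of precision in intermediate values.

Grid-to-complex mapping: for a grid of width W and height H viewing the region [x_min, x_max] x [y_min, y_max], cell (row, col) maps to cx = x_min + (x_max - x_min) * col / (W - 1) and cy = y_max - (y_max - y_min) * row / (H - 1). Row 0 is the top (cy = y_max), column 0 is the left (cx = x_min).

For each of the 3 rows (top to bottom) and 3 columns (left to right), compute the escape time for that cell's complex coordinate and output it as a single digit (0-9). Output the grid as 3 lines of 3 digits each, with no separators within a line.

Answer: 494
363
232

Derivation:
(row=0, col=0): c = -1.3400 + -0.4600i → escape time 4
(row=0, col=1): c = -0.3700 + -0.4600i → escape time 9
(row=0, col=2): c = 0.6000 + -0.4600i → escape time 4
(row=1, col=0): c = -1.3400 + -0.8200i → escape time 3
(row=1, col=1): c = -0.3700 + -0.8200i → escape time 6
(row=1, col=2): c = 0.6000 + -0.8200i → escape time 3
(row=2, col=0): c = -1.3400 + -1.1800i → escape time 2
(row=2, col=1): c = -0.3700 + -1.1800i → escape time 3
(row=2, col=2): c = 0.6000 + -1.1800i → escape time 2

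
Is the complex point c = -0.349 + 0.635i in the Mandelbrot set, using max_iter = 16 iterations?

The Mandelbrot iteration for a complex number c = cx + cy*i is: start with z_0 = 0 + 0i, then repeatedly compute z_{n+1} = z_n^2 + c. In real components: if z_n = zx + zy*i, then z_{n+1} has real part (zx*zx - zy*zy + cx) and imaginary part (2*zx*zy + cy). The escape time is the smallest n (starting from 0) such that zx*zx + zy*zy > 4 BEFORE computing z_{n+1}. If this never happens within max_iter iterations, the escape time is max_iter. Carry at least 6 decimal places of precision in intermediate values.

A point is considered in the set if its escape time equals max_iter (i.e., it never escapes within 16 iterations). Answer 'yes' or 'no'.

Answer: yes

Derivation:
z_0 = 0 + 0i, c = -0.3490 + 0.6350i
Iter 1: z = -0.3490 + 0.6350i, |z|^2 = 0.5250
Iter 2: z = -0.6304 + 0.1918i, |z|^2 = 0.4342
Iter 3: z = 0.0117 + 0.3932i, |z|^2 = 0.1547
Iter 4: z = -0.5035 + 0.6442i, |z|^2 = 0.6684
Iter 5: z = -0.5105 + -0.0136i, |z|^2 = 0.2608
Iter 6: z = -0.0886 + 0.6489i, |z|^2 = 0.4290
Iter 7: z = -0.7623 + 0.5200i, |z|^2 = 0.8514
Iter 8: z = -0.0384 + -0.1577i, |z|^2 = 0.0264
Iter 9: z = -0.3724 + 0.6471i, |z|^2 = 0.5574
Iter 10: z = -0.6290 + 0.1530i, |z|^2 = 0.4191
Iter 11: z = 0.0233 + 0.4425i, |z|^2 = 0.1963
Iter 12: z = -0.5442 + 0.6556i, |z|^2 = 0.7260
Iter 13: z = -0.4826 + -0.0786i, |z|^2 = 0.2391
Iter 14: z = -0.1223 + 0.7109i, |z|^2 = 0.5203
Iter 15: z = -0.8394 + 0.4612i, |z|^2 = 0.9173
Did not escape in 16 iterations → in set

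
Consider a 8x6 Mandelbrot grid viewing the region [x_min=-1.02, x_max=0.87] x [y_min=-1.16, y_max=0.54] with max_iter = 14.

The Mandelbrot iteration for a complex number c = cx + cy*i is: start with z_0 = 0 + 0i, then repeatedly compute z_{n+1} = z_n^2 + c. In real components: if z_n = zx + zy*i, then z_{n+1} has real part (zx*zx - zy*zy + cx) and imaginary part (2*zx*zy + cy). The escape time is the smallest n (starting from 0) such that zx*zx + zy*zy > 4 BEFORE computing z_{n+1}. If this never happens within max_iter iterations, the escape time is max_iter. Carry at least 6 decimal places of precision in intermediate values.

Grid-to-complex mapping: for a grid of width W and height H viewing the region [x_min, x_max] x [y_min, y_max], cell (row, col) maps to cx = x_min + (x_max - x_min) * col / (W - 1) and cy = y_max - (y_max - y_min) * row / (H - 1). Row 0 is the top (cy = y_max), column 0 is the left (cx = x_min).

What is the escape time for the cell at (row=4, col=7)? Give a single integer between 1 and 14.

Answer: 2

Derivation:
z_0 = 0 + 0i, c = 0.8700 + -0.8200i
Iter 1: z = 0.8700 + -0.8200i, |z|^2 = 1.4293
Iter 2: z = 0.9545 + -2.2468i, |z|^2 = 5.9592
Escaped at iteration 2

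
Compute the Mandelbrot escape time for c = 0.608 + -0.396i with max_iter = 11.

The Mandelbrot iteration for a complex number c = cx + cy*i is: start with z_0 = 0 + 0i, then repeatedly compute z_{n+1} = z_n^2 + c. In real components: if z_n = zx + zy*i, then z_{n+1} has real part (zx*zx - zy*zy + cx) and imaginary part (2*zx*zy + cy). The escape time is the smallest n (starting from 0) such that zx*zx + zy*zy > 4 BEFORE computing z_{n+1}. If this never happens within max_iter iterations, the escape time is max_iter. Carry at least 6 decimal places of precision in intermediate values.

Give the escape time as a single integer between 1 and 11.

z_0 = 0 + 0i, c = 0.6080 + -0.3960i
Iter 1: z = 0.6080 + -0.3960i, |z|^2 = 0.5265
Iter 2: z = 0.8208 + -0.8775i, |z|^2 = 1.4439
Iter 3: z = 0.5117 + -1.8366i, |z|^2 = 3.6351
Iter 4: z = -2.5034 + -2.2757i, |z|^2 = 11.4459
Escaped at iteration 4

Answer: 4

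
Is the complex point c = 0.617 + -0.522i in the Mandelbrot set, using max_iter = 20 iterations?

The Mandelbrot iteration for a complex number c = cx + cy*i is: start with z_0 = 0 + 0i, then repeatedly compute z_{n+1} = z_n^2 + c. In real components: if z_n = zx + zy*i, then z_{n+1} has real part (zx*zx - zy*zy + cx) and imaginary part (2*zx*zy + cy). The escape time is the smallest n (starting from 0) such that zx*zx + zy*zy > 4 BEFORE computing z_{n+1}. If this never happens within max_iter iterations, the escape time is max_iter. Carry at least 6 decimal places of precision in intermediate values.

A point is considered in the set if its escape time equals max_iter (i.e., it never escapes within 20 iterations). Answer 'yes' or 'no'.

z_0 = 0 + 0i, c = 0.6170 + -0.5220i
Iter 1: z = 0.6170 + -0.5220i, |z|^2 = 0.6532
Iter 2: z = 0.7252 + -1.1661i, |z|^2 = 1.8858
Iter 3: z = -0.2170 + -2.2134i, |z|^2 = 4.9462
Escaped at iteration 3

Answer: no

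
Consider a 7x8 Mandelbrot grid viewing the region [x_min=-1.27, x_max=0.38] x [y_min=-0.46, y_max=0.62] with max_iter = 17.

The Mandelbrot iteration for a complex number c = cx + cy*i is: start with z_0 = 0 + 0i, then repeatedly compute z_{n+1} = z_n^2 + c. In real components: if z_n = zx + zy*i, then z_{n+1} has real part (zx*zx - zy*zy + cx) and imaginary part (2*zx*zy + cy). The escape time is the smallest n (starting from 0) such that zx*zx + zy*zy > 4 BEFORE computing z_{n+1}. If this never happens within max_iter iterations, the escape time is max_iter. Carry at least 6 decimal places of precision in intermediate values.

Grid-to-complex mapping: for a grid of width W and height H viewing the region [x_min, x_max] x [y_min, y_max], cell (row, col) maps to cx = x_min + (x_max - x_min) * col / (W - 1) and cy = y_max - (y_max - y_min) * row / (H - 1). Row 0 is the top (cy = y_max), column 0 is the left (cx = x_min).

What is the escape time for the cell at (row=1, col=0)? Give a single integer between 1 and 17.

z_0 = 0 + 0i, c = -1.2700 + 0.4657i
Iter 1: z = -1.2700 + 0.4657i, |z|^2 = 1.8298
Iter 2: z = 0.1260 + -0.7172i, |z|^2 = 0.5303
Iter 3: z = -1.7685 + 0.2850i, |z|^2 = 3.2088
Iter 4: z = 1.7764 + -0.5422i, |z|^2 = 3.4495
Iter 5: z = 1.5915 + -1.4606i, |z|^2 = 4.6664
Escaped at iteration 5

Answer: 5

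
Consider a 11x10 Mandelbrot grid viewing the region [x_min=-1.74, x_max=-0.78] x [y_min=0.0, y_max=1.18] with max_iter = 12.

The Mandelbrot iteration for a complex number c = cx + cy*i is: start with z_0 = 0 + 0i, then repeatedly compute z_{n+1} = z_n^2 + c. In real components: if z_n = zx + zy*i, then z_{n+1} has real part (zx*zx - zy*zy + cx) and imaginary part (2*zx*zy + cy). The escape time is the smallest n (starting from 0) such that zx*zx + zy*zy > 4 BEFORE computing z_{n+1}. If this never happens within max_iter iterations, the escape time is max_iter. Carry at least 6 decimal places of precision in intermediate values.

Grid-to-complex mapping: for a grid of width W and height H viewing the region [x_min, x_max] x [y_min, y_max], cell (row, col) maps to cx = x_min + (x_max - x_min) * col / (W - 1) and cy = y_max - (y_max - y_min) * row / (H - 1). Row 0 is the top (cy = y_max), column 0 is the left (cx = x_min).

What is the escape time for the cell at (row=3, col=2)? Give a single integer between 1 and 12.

Answer: 3

Derivation:
z_0 = 0 + 0i, c = -1.5480 + 0.7867i
Iter 1: z = -1.5480 + 0.7867i, |z|^2 = 3.0151
Iter 2: z = 0.2295 + -1.6489i, |z|^2 = 2.7714
Iter 3: z = -4.2141 + 0.0300i, |z|^2 = 17.7592
Escaped at iteration 3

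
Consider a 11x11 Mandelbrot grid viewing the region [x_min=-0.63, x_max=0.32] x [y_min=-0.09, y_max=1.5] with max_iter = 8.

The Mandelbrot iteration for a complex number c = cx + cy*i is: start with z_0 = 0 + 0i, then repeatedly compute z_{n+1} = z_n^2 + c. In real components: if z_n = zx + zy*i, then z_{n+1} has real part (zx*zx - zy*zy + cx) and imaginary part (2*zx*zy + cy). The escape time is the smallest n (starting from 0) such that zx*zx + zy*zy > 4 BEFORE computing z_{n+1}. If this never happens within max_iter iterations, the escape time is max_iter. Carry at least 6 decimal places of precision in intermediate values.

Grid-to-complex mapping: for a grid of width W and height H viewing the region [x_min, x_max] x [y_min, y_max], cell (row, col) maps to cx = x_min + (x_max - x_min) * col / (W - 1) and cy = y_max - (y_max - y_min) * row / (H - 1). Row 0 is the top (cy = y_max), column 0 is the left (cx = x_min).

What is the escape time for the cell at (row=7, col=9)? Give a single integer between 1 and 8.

z_0 = 0 + 0i, c = 0.2250 + 0.3870i
Iter 1: z = 0.2250 + 0.3870i, |z|^2 = 0.2004
Iter 2: z = 0.1259 + 0.5611i, |z|^2 = 0.3307
Iter 3: z = -0.0740 + 0.5282i, |z|^2 = 0.2845
Iter 4: z = -0.0486 + 0.3088i, |z|^2 = 0.0977
Iter 5: z = 0.1320 + 0.3570i, |z|^2 = 0.1449
Iter 6: z = 0.1150 + 0.4813i, |z|^2 = 0.2448
Iter 7: z = 0.0066 + 0.4977i, |z|^2 = 0.2477

Answer: 8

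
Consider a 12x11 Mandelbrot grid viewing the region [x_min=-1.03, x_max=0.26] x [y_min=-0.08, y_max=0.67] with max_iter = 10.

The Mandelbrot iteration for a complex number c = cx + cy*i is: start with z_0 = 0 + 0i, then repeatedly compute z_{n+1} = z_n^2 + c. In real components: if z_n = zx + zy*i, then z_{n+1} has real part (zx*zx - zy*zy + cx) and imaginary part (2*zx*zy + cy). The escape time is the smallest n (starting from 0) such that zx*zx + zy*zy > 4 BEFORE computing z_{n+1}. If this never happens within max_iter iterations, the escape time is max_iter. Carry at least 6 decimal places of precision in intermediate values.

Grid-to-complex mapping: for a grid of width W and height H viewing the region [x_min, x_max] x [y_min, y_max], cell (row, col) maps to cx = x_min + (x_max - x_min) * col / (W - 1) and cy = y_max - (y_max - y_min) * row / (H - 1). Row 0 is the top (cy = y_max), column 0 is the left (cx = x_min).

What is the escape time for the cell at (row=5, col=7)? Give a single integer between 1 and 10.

z_0 = 0 + 0i, c = -0.2091 + 0.2950i
Iter 1: z = -0.2091 + 0.2950i, |z|^2 = 0.1307
Iter 2: z = -0.2524 + 0.1716i, |z|^2 = 0.0932
Iter 3: z = -0.1748 + 0.2084i, |z|^2 = 0.0740
Iter 4: z = -0.2219 + 0.2221i, |z|^2 = 0.0986
Iter 5: z = -0.2092 + 0.1964i, |z|^2 = 0.0823
Iter 6: z = -0.2039 + 0.2128i, |z|^2 = 0.0869
Iter 7: z = -0.2128 + 0.2082i, |z|^2 = 0.0886
Iter 8: z = -0.2072 + 0.2064i, |z|^2 = 0.0855
Iter 9: z = -0.2088 + 0.2095i, |z|^2 = 0.0875

Answer: 10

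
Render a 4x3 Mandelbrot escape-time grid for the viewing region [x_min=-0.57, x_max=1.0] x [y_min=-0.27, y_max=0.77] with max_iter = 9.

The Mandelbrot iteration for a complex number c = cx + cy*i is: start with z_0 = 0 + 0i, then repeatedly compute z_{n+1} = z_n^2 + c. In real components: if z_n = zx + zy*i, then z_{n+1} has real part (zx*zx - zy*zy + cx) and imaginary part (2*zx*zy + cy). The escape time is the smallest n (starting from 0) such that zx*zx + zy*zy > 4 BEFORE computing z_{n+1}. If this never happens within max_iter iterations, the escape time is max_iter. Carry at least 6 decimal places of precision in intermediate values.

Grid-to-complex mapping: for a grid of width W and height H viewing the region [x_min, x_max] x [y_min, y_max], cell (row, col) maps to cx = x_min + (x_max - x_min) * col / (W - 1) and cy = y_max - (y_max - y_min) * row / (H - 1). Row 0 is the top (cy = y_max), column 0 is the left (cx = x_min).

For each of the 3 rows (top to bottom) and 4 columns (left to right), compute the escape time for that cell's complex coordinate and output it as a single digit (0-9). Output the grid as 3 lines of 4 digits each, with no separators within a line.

Answer: 5932
9962
9962

Derivation:
(row=0, col=0): c = -0.5700 + 0.7700i → escape time 5
(row=0, col=1): c = -0.0467 + 0.7700i → escape time 9
(row=0, col=2): c = 0.4767 + 0.7700i → escape time 3
(row=0, col=3): c = 1.0000 + 0.7700i → escape time 2
(row=1, col=0): c = -0.5700 + 0.2500i → escape time 9
(row=1, col=1): c = -0.0467 + 0.2500i → escape time 9
(row=1, col=2): c = 0.4767 + 0.2500i → escape time 6
(row=1, col=3): c = 1.0000 + 0.2500i → escape time 2
(row=2, col=0): c = -0.5700 + -0.2700i → escape time 9
(row=2, col=1): c = -0.0467 + -0.2700i → escape time 9
(row=2, col=2): c = 0.4767 + -0.2700i → escape time 6
(row=2, col=3): c = 1.0000 + -0.2700i → escape time 2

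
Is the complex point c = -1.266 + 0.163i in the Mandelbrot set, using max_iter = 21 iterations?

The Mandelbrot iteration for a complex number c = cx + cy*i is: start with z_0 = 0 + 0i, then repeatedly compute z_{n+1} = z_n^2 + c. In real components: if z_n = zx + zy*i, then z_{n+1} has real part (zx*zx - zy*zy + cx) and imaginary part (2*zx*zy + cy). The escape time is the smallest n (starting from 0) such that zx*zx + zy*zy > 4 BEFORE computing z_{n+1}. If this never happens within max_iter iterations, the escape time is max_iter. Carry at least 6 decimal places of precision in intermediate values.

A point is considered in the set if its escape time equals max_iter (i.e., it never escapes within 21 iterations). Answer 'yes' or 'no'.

Answer: no

Derivation:
z_0 = 0 + 0i, c = -1.2660 + 0.1630i
Iter 1: z = -1.2660 + 0.1630i, |z|^2 = 1.6293
Iter 2: z = 0.3102 + -0.2497i, |z|^2 = 0.1586
Iter 3: z = -1.2321 + 0.0081i, |z|^2 = 1.5182
Iter 4: z = 0.2521 + 0.1431i, |z|^2 = 0.0840
Iter 5: z = -1.2229 + 0.2351i, |z|^2 = 1.5508
Iter 6: z = 0.1742 + -0.4121i, |z|^2 = 0.2002
Iter 7: z = -1.4055 + 0.0194i, |z|^2 = 1.9758
Iter 8: z = 0.7090 + 0.1085i, |z|^2 = 0.5145
Iter 9: z = -0.7750 + 0.3168i, |z|^2 = 0.7011
Iter 10: z = -0.7657 + -0.3281i, |z|^2 = 0.6939
Iter 11: z = -0.7874 + 0.6655i, |z|^2 = 1.0628
Iter 12: z = -1.0889 + -0.8850i, |z|^2 = 1.9688
Iter 13: z = -0.8635 + 2.0902i, |z|^2 = 5.1145
Escaped at iteration 13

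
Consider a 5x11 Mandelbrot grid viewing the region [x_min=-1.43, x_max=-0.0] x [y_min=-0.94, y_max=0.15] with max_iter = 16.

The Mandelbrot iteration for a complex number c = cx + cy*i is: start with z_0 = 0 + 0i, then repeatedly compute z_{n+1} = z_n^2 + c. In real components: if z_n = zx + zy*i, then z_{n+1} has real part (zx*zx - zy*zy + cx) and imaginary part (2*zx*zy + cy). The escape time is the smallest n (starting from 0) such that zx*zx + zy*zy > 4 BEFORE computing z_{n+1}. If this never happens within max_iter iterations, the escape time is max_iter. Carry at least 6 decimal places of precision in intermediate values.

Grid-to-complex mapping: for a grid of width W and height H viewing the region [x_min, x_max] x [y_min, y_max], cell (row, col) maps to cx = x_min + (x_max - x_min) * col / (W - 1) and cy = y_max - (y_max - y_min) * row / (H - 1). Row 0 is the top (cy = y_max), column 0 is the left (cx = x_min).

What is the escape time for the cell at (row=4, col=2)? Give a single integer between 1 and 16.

z_0 = 0 + 0i, c = -0.7150 + -0.2860i
Iter 1: z = -0.7150 + -0.2860i, |z|^2 = 0.5930
Iter 2: z = -0.2856 + 0.1230i, |z|^2 = 0.0967
Iter 3: z = -0.6486 + -0.3562i, |z|^2 = 0.5476
Iter 4: z = -0.4213 + 0.1761i, |z|^2 = 0.2085
Iter 5: z = -0.5686 + -0.4344i, |z|^2 = 0.5119
Iter 6: z = -0.5804 + 0.2079i, |z|^2 = 0.3801
Iter 7: z = -0.4213 + -0.5274i, |z|^2 = 0.4556
Iter 8: z = -0.8156 + 0.1584i, |z|^2 = 0.6903
Iter 9: z = -0.0749 + -0.5444i, |z|^2 = 0.3019
Iter 10: z = -1.0057 + -0.2044i, |z|^2 = 1.0533
Iter 11: z = 0.2547 + 0.1252i, |z|^2 = 0.0805
Iter 12: z = -0.6658 + -0.2222i, |z|^2 = 0.4927
Iter 13: z = -0.3211 + 0.0099i, |z|^2 = 0.1032
Iter 14: z = -0.6120 + -0.2924i, |z|^2 = 0.4600
Iter 15: z = -0.4259 + 0.0719i, |z|^2 = 0.1866

Answer: 16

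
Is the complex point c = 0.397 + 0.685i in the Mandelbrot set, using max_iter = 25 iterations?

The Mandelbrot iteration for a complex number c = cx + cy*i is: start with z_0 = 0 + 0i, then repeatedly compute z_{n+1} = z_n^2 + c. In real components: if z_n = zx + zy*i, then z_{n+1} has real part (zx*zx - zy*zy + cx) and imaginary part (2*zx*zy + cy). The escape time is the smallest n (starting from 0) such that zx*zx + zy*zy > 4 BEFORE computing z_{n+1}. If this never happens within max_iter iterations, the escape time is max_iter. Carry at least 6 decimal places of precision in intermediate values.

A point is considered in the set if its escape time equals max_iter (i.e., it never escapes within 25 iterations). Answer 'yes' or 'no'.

z_0 = 0 + 0i, c = 0.3970 + 0.6850i
Iter 1: z = 0.3970 + 0.6850i, |z|^2 = 0.6268
Iter 2: z = 0.0854 + 1.2289i, |z|^2 = 1.5175
Iter 3: z = -1.1059 + 0.8949i, |z|^2 = 2.0237
Iter 4: z = 0.8192 + -1.2942i, |z|^2 = 2.3461
Iter 5: z = -0.6069 + -1.4354i, |z|^2 = 2.4288
Iter 6: z = -1.2952 + 2.4272i, |z|^2 = 7.5691
Escaped at iteration 6

Answer: no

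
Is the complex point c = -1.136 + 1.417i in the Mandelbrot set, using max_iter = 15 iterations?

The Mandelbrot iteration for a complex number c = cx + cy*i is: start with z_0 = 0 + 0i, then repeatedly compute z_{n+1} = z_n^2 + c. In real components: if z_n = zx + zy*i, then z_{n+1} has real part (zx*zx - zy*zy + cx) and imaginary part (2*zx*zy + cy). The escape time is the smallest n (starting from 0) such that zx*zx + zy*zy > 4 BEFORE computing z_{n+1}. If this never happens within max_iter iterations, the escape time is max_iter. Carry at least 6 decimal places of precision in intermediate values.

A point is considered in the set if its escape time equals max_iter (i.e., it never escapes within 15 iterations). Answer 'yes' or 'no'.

z_0 = 0 + 0i, c = -1.1360 + 1.4170i
Iter 1: z = -1.1360 + 1.4170i, |z|^2 = 3.2984
Iter 2: z = -1.8534 + -1.8024i, |z|^2 = 6.6838
Escaped at iteration 2

Answer: no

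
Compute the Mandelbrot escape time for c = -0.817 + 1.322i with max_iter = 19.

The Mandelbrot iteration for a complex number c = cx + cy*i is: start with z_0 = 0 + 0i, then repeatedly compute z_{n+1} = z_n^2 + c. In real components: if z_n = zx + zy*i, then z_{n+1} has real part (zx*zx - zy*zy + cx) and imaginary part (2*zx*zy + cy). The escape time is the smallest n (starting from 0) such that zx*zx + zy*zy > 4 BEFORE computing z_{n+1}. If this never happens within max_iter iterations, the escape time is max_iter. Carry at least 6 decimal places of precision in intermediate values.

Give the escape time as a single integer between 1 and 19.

Answer: 2

Derivation:
z_0 = 0 + 0i, c = -0.8170 + 1.3220i
Iter 1: z = -0.8170 + 1.3220i, |z|^2 = 2.4152
Iter 2: z = -1.8972 + -0.8381i, |z|^2 = 4.3018
Escaped at iteration 2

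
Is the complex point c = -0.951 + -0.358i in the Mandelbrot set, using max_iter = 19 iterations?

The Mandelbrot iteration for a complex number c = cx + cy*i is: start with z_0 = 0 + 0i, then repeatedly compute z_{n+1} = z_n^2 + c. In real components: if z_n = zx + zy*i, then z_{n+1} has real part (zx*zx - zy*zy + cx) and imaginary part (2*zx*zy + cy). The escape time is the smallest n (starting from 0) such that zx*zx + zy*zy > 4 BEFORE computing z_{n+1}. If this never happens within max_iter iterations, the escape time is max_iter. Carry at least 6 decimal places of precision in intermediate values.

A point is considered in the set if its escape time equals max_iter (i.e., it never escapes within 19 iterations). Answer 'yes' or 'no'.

Answer: no

Derivation:
z_0 = 0 + 0i, c = -0.9510 + -0.3580i
Iter 1: z = -0.9510 + -0.3580i, |z|^2 = 1.0326
Iter 2: z = -0.1748 + 0.3229i, |z|^2 = 0.1348
Iter 3: z = -1.0247 + -0.4709i, |z|^2 = 1.2718
Iter 4: z = -0.1226 + 0.6070i, |z|^2 = 0.3835
Iter 5: z = -1.3044 + -0.5069i, |z|^2 = 1.9585
Iter 6: z = 0.4936 + 0.9644i, |z|^2 = 1.1738
Iter 7: z = -1.6374 + 0.5941i, |z|^2 = 3.0342
Iter 8: z = 1.3772 + -2.3037i, |z|^2 = 7.2037
Escaped at iteration 8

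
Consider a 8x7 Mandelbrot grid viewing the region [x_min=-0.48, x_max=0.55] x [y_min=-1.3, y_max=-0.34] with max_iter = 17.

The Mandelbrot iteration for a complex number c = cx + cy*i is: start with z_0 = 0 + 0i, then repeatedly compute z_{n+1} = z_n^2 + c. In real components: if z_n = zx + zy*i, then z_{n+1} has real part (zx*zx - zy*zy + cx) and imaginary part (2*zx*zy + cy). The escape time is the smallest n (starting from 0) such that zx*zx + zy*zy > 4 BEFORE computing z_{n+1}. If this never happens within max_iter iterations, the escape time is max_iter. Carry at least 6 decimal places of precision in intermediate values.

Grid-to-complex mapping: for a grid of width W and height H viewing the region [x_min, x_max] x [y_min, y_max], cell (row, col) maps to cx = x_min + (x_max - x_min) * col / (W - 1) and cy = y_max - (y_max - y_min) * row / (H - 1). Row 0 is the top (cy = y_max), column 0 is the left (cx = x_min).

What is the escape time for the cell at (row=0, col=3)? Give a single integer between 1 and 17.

Answer: 17

Derivation:
z_0 = 0 + 0i, c = -0.0386 + -0.3400i
Iter 1: z = -0.0386 + -0.3400i, |z|^2 = 0.1171
Iter 2: z = -0.1527 + -0.3138i, |z|^2 = 0.1218
Iter 3: z = -0.1137 + -0.2442i, |z|^2 = 0.0726
Iter 4: z = -0.0853 + -0.2845i, |z|^2 = 0.0882
Iter 5: z = -0.1122 + -0.2915i, |z|^2 = 0.0976
Iter 6: z = -0.1109 + -0.2746i, |z|^2 = 0.0877
Iter 7: z = -0.1017 + -0.2791i, |z|^2 = 0.0882
Iter 8: z = -0.1061 + -0.2833i, |z|^2 = 0.0915
Iter 9: z = -0.1075 + -0.2799i, |z|^2 = 0.0899
Iter 10: z = -0.1053 + -0.2798i, |z|^2 = 0.0894
Iter 11: z = -0.1058 + -0.2811i, |z|^2 = 0.0902
Iter 12: z = -0.1064 + -0.2805i, |z|^2 = 0.0900
Iter 13: z = -0.1060 + -0.2803i, |z|^2 = 0.0898
Iter 14: z = -0.1059 + -0.2806i, |z|^2 = 0.0900
Iter 15: z = -0.1061 + -0.2806i, |z|^2 = 0.0900
Iter 16: z = -0.1060 + -0.2805i, |z|^2 = 0.0899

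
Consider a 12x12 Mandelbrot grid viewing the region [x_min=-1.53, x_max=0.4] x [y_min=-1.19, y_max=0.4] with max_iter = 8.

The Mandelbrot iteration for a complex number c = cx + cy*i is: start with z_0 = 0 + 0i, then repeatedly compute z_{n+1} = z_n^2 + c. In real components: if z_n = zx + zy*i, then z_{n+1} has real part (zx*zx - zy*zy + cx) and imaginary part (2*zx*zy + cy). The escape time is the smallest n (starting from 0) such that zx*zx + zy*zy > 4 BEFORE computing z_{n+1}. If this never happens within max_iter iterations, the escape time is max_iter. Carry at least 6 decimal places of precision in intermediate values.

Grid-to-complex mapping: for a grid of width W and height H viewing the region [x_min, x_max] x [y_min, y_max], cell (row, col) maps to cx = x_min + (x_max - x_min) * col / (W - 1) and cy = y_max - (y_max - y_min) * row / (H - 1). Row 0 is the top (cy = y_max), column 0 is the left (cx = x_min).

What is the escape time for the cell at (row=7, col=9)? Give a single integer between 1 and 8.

Answer: 8

Derivation:
z_0 = 0 + 0i, c = 0.0491 + -0.6118i
Iter 1: z = 0.0491 + -0.6118i, |z|^2 = 0.3767
Iter 2: z = -0.3228 + -0.6719i, |z|^2 = 0.5556
Iter 3: z = -0.2981 + -0.1780i, |z|^2 = 0.1206
Iter 4: z = 0.1063 + -0.5057i, |z|^2 = 0.2670
Iter 5: z = -0.1953 + -0.7193i, |z|^2 = 0.5555
Iter 6: z = -0.4302 + -0.3308i, |z|^2 = 0.2945
Iter 7: z = 0.1247 + -0.3272i, |z|^2 = 0.1226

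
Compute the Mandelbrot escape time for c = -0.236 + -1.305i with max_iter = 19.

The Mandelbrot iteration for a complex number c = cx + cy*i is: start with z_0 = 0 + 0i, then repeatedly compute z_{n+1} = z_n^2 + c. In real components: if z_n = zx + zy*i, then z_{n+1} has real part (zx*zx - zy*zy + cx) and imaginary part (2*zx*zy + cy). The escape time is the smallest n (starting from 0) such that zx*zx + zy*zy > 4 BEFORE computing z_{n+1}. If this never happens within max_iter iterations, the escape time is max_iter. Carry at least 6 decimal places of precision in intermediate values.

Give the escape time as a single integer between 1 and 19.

z_0 = 0 + 0i, c = -0.2360 + -1.3050i
Iter 1: z = -0.2360 + -1.3050i, |z|^2 = 1.7587
Iter 2: z = -1.8833 + -0.6890i, |z|^2 = 4.0217
Escaped at iteration 2

Answer: 2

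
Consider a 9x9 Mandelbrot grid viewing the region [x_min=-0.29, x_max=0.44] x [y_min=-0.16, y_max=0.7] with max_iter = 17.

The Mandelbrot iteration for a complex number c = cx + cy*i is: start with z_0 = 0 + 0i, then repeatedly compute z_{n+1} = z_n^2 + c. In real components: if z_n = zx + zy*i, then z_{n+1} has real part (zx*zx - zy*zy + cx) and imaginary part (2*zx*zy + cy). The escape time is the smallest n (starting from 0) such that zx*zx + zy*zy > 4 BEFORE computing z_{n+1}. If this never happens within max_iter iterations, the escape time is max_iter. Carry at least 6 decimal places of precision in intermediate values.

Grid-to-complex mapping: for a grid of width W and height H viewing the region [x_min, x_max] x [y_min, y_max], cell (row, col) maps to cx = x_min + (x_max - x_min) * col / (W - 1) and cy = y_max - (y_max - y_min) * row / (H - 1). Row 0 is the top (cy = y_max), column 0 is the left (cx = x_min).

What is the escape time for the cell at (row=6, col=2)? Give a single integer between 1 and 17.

z_0 = 0 + 0i, c = -0.1075 + 0.0550i
Iter 1: z = -0.1075 + 0.0550i, |z|^2 = 0.0146
Iter 2: z = -0.0990 + 0.0432i, |z|^2 = 0.0117
Iter 3: z = -0.0996 + 0.0465i, |z|^2 = 0.0121
Iter 4: z = -0.0997 + 0.0457i, |z|^2 = 0.0120
Iter 5: z = -0.0996 + 0.0459i, |z|^2 = 0.0120
Iter 6: z = -0.0997 + 0.0459i, |z|^2 = 0.0120
Iter 7: z = -0.0997 + 0.0459i, |z|^2 = 0.0120
Iter 8: z = -0.0997 + 0.0459i, |z|^2 = 0.0120
Iter 9: z = -0.0997 + 0.0459i, |z|^2 = 0.0120
Iter 10: z = -0.0997 + 0.0459i, |z|^2 = 0.0120
Iter 11: z = -0.0997 + 0.0459i, |z|^2 = 0.0120
Iter 12: z = -0.0997 + 0.0459i, |z|^2 = 0.0120
Iter 13: z = -0.0997 + 0.0459i, |z|^2 = 0.0120
Iter 14: z = -0.0997 + 0.0459i, |z|^2 = 0.0120
Iter 15: z = -0.0997 + 0.0459i, |z|^2 = 0.0120
Iter 16: z = -0.0997 + 0.0459i, |z|^2 = 0.0120

Answer: 17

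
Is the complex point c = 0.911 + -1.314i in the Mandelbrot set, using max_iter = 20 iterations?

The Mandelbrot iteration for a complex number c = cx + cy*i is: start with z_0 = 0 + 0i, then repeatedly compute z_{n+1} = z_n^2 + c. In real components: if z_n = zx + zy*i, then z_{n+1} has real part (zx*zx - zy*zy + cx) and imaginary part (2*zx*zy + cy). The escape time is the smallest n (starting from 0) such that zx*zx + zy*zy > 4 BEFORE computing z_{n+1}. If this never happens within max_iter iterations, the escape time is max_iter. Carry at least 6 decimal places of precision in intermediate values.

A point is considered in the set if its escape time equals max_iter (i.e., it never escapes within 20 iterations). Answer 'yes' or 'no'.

Answer: no

Derivation:
z_0 = 0 + 0i, c = 0.9110 + -1.3140i
Iter 1: z = 0.9110 + -1.3140i, |z|^2 = 2.5565
Iter 2: z = 0.0143 + -3.7081i, |z|^2 = 13.7503
Escaped at iteration 2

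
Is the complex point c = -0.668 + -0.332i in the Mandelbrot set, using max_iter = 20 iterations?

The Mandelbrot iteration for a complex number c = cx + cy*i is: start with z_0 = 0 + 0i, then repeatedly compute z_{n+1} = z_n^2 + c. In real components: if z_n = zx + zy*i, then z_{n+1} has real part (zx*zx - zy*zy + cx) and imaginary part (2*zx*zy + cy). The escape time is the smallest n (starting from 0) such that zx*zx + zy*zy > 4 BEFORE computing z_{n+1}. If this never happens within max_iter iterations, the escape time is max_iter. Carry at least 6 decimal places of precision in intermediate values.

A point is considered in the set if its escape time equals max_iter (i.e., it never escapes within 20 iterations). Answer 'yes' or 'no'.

Answer: yes

Derivation:
z_0 = 0 + 0i, c = -0.6680 + -0.3320i
Iter 1: z = -0.6680 + -0.3320i, |z|^2 = 0.5564
Iter 2: z = -0.3320 + 0.1116i, |z|^2 = 0.1227
Iter 3: z = -0.5702 + -0.4061i, |z|^2 = 0.4900
Iter 4: z = -0.5077 + 0.1311i, |z|^2 = 0.2750
Iter 5: z = -0.4274 + -0.4651i, |z|^2 = 0.3990
Iter 6: z = -0.7017 + 0.0656i, |z|^2 = 0.4967
Iter 7: z = -0.1799 + -0.4240i, |z|^2 = 0.2122
Iter 8: z = -0.8154 + -0.1794i, |z|^2 = 0.6971
Iter 9: z = -0.0353 + -0.0394i, |z|^2 = 0.0028
Iter 10: z = -0.6683 + -0.3292i, |z|^2 = 0.5550
Iter 11: z = -0.3297 + 0.1080i, |z|^2 = 0.1204
Iter 12: z = -0.5709 + -0.4033i, |z|^2 = 0.4886
Iter 13: z = -0.5046 + 0.1285i, |z|^2 = 0.2712
Iter 14: z = -0.4298 + -0.4617i, |z|^2 = 0.3979
Iter 15: z = -0.6964 + 0.0649i, |z|^2 = 0.4891
Iter 16: z = -0.1873 + -0.4224i, |z|^2 = 0.2135
Iter 17: z = -0.8113 + -0.1738i, |z|^2 = 0.6884
Iter 18: z = -0.0400 + -0.0500i, |z|^2 = 0.0041
Iter 19: z = -0.6689 + -0.3280i, |z|^2 = 0.5550
Did not escape in 20 iterations → in set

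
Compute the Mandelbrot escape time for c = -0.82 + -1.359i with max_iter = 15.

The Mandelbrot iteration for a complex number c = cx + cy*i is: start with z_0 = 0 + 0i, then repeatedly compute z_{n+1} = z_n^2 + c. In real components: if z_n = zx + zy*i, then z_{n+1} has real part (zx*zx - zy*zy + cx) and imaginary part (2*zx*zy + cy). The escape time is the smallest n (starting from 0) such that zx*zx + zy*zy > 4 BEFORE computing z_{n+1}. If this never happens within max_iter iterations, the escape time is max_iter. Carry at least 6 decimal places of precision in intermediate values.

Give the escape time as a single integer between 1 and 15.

z_0 = 0 + 0i, c = -0.8200 + -1.3590i
Iter 1: z = -0.8200 + -1.3590i, |z|^2 = 2.5193
Iter 2: z = -1.9945 + 0.8698i, |z|^2 = 4.7344
Escaped at iteration 2

Answer: 2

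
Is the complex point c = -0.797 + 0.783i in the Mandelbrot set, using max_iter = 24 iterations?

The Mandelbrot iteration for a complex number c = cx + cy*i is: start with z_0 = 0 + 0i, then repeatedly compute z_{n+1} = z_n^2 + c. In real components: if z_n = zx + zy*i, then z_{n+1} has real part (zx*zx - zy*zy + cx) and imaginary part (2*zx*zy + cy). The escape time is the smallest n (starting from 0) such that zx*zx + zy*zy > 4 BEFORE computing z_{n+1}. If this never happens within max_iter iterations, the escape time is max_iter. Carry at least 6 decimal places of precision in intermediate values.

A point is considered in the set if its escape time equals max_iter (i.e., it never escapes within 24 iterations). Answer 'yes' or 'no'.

Answer: no

Derivation:
z_0 = 0 + 0i, c = -0.7970 + 0.7830i
Iter 1: z = -0.7970 + 0.7830i, |z|^2 = 1.2483
Iter 2: z = -0.7749 + -0.4651i, |z|^2 = 0.8168
Iter 3: z = -0.4129 + 1.5038i, |z|^2 = 2.4319
Iter 4: z = -2.8879 + -0.4588i, |z|^2 = 8.5506
Escaped at iteration 4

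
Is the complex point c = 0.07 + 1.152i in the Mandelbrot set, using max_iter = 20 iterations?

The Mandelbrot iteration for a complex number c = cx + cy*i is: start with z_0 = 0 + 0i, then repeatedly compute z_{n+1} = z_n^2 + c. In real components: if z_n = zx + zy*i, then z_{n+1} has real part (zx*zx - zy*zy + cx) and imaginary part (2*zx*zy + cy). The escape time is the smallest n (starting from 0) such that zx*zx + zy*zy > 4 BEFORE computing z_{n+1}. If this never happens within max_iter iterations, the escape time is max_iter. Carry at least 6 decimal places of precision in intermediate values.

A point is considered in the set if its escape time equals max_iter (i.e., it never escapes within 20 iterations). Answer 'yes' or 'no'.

Answer: no

Derivation:
z_0 = 0 + 0i, c = 0.0700 + 1.1520i
Iter 1: z = 0.0700 + 1.1520i, |z|^2 = 1.3320
Iter 2: z = -1.2522 + 1.3133i, |z|^2 = 3.2927
Iter 3: z = -0.0867 + -2.1370i, |z|^2 = 4.5742
Escaped at iteration 3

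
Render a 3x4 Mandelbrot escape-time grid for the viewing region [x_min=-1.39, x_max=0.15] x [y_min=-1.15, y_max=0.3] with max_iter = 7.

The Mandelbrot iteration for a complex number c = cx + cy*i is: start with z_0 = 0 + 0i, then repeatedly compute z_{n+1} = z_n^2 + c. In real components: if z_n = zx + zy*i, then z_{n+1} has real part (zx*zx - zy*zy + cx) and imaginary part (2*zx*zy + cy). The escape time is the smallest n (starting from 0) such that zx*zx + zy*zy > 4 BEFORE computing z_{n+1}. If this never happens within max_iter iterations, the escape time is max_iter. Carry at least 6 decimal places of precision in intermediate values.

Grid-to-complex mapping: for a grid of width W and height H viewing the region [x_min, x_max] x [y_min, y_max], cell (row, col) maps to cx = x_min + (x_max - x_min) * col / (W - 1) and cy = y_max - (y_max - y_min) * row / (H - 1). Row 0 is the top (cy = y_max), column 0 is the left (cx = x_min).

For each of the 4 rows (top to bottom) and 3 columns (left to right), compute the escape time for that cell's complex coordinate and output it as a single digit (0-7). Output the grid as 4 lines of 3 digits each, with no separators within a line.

(row=0, col=0): c = -1.3900 + 0.3000i → escape time 5
(row=0, col=1): c = -0.6200 + 0.3000i → escape time 7
(row=0, col=2): c = 0.1500 + 0.3000i → escape time 7
(row=1, col=0): c = -1.3900 + -0.1833i → escape time 7
(row=1, col=1): c = -0.6200 + -0.1833i → escape time 7
(row=1, col=2): c = 0.1500 + -0.1833i → escape time 7
(row=2, col=0): c = -1.3900 + -0.6667i → escape time 3
(row=2, col=1): c = -0.6200 + -0.6667i → escape time 7
(row=2, col=2): c = 0.1500 + -0.6667i → escape time 7
(row=3, col=0): c = -1.3900 + -1.1500i → escape time 2
(row=3, col=1): c = -0.6200 + -1.1500i → escape time 3
(row=3, col=2): c = 0.1500 + -1.1500i → escape time 3

Answer: 577
777
377
233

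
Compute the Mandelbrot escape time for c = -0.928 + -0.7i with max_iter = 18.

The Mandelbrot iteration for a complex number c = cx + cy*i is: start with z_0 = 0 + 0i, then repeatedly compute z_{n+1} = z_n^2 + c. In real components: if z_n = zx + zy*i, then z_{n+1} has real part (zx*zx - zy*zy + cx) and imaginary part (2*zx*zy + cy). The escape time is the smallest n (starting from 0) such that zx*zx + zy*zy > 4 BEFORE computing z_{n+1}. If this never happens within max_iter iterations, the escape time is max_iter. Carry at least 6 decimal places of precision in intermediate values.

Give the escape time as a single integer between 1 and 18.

z_0 = 0 + 0i, c = -0.9280 + -0.7000i
Iter 1: z = -0.9280 + -0.7000i, |z|^2 = 1.3512
Iter 2: z = -0.5568 + 0.5992i, |z|^2 = 0.6691
Iter 3: z = -0.9770 + -1.3673i, |z|^2 = 2.8240
Iter 4: z = -1.8430 + 1.9717i, |z|^2 = 7.2840
Escaped at iteration 4

Answer: 4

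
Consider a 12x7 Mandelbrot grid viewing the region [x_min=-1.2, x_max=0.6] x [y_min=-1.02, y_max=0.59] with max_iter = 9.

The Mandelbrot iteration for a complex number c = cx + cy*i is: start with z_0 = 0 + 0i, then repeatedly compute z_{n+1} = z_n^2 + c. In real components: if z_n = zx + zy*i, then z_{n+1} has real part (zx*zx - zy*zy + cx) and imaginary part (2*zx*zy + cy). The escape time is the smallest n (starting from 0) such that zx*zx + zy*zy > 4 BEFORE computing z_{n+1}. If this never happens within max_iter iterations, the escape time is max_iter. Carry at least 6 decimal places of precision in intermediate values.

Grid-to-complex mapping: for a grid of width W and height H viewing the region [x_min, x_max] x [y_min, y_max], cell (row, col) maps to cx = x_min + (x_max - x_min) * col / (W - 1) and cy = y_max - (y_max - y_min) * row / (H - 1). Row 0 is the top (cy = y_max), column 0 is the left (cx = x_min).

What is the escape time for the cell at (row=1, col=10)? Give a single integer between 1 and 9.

z_0 = 0 + 0i, c = 0.4364 + 0.3217i
Iter 1: z = 0.4364 + 0.3217i, |z|^2 = 0.2939
Iter 2: z = 0.5233 + 0.6024i, |z|^2 = 0.6367
Iter 3: z = 0.3473 + 0.9521i, |z|^2 = 1.0272
Iter 4: z = -0.3496 + 0.9831i, |z|^2 = 1.0887
Iter 5: z = -0.4079 + -0.3656i, |z|^2 = 0.3001
Iter 6: z = 0.4691 + 0.6200i, |z|^2 = 0.6044
Iter 7: z = 0.2720 + 0.9033i, |z|^2 = 0.8899
Iter 8: z = -0.3055 + 0.8131i, |z|^2 = 0.7544

Answer: 9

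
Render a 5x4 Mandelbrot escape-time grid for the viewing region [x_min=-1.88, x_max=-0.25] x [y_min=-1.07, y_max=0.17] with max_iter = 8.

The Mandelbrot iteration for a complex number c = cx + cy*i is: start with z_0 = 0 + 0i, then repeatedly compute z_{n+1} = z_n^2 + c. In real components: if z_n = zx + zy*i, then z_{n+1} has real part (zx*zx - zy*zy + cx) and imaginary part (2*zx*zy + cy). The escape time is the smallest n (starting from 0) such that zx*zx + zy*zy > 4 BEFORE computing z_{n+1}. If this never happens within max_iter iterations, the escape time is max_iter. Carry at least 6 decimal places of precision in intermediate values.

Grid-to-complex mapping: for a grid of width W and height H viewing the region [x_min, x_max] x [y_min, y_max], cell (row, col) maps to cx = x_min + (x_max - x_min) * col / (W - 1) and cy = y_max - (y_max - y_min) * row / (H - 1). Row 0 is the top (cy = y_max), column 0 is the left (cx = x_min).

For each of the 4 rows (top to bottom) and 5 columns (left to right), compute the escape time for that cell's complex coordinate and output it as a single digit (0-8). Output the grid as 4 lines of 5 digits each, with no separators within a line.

Answer: 45888
45888
23478
12336

Derivation:
(row=0, col=0): c = -1.8800 + 0.1700i → escape time 4
(row=0, col=1): c = -1.4725 + 0.1700i → escape time 5
(row=0, col=2): c = -1.0650 + 0.1700i → escape time 8
(row=0, col=3): c = -0.6575 + 0.1700i → escape time 8
(row=0, col=4): c = -0.2500 + 0.1700i → escape time 8
(row=1, col=0): c = -1.8800 + -0.2433i → escape time 4
(row=1, col=1): c = -1.4725 + -0.2433i → escape time 5
(row=1, col=2): c = -1.0650 + -0.2433i → escape time 8
(row=1, col=3): c = -0.6575 + -0.2433i → escape time 8
(row=1, col=4): c = -0.2500 + -0.2433i → escape time 8
(row=2, col=0): c = -1.8800 + -0.6567i → escape time 2
(row=2, col=1): c = -1.4725 + -0.6567i → escape time 3
(row=2, col=2): c = -1.0650 + -0.6567i → escape time 4
(row=2, col=3): c = -0.6575 + -0.6567i → escape time 7
(row=2, col=4): c = -0.2500 + -0.6567i → escape time 8
(row=3, col=0): c = -1.8800 + -1.0700i → escape time 1
(row=3, col=1): c = -1.4725 + -1.0700i → escape time 2
(row=3, col=2): c = -1.0650 + -1.0700i → escape time 3
(row=3, col=3): c = -0.6575 + -1.0700i → escape time 3
(row=3, col=4): c = -0.2500 + -1.0700i → escape time 6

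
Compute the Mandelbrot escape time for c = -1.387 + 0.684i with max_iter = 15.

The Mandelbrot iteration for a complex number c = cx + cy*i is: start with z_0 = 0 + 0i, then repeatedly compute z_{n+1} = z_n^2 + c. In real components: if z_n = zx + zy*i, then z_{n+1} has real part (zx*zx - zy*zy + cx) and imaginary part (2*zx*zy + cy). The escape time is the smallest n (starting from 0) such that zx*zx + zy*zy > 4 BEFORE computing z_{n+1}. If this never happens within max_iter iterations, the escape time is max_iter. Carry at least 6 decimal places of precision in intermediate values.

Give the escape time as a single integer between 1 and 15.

Answer: 3

Derivation:
z_0 = 0 + 0i, c = -1.3870 + 0.6840i
Iter 1: z = -1.3870 + 0.6840i, |z|^2 = 2.3916
Iter 2: z = 0.0689 + -1.2134i, |z|^2 = 1.4771
Iter 3: z = -2.8546 + 0.5168i, |z|^2 = 8.4159
Escaped at iteration 3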